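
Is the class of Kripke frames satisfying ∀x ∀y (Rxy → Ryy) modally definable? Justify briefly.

Yes — defined by □(□r → r)

Yes: it is shift-reflexivity, defined by the T□ schema □(□r → r).
Suppose □(□r→r) is valid. Take Rxy and set V(r)={w : Ryw}. Then at y, □r holds; since □(□r→r) at x, □r→r at y, so r at y, i.e. Ryy.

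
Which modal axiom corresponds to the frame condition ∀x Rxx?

The condition is reflexivity. The T schema □q → q defines it.
Suppose □q→q is valid. At any x set V(q)={w : Rxw}. Then □q holds at x, so q holds at x, i.e. Rxx.

□q → q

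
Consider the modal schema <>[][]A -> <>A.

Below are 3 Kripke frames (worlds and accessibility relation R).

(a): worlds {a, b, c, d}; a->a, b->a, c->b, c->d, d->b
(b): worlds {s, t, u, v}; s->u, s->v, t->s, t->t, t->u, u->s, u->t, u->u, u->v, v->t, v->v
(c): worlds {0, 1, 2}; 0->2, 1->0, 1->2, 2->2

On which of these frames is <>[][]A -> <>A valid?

(b), (c)

This is the axiom for a generalized confluence (Geach) condition; its first-order frame correspondent is forall x forall y (xRy -> exists w (y R^2 w & xRw)).
(a): fails — cRb but no w with bR²w and cRw.
(b): satisfies the condition.
(c): satisfies the condition.
Valid on: (b), (c).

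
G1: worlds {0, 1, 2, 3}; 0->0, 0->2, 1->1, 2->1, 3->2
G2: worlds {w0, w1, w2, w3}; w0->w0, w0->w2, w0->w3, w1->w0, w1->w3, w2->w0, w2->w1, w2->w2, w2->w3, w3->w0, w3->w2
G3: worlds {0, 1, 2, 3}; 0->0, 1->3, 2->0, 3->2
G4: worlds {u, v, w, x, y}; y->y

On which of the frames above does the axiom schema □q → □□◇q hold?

G2, G4

Frame correspondent (Sahlqvist): ∀x ∀z (xR²z → ∃w (xRw ∧ zRw)) — i.e. a generalized confluence (Geach) condition.
G1: fails — 0R²1 but no w with 0Rw and 1Rw.
G2: condition met.
G3: fails — 1R²2 but no w with 1Rw and 2Rw.
G4: condition met.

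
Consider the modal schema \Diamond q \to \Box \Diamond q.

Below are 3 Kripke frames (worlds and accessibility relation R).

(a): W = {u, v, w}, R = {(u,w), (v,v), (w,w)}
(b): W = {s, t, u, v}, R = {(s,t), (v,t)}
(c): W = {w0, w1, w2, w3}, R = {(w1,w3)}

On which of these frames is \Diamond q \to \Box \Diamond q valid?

Frame correspondent (Sahlqvist): \forall x \forall y \forall z (Rxy \wedge Rxz \to Ryz) — i.e. the Euclidean property.
(a): condition met.
(b): fails — Rst and Rst but not Rtt.
(c): fails — Rw1w3 and Rw1w3 but not Rw3w3.

(a)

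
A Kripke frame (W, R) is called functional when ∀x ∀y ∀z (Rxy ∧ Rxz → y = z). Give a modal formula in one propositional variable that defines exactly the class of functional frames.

The condition is partial functionality. The CD schema ◇p → □p defines it.
Suppose ◇p→□p is valid. Take Rxy, Rxz and set V(p)={y}. Then ◇p at x, so □p at x, so p at z, i.e. z=y.

◇p → □p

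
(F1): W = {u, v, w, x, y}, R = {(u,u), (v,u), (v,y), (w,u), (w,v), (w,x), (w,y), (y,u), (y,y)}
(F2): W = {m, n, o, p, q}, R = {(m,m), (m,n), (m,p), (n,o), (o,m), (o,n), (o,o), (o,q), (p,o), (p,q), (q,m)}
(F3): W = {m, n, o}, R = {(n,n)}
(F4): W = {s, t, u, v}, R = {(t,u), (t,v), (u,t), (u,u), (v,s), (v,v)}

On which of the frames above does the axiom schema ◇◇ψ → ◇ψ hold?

Frame correspondent (Sahlqvist): ∀x ∀y ∀z (Rxy ∧ Ryz → Rxz) — i.e. transitivity.
(F1): holds.
(F2): fails — Rom and Rmp but not Rop.
(F3): holds.
(F4): fails — Rtv and Rvs but not Rts.

(F1), (F3)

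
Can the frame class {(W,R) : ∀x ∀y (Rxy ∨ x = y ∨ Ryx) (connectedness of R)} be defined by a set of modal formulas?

Not definable by any modal formula

Modal frame validity is preserved under disjoint unions.
Take 3 disjoint single-world reflexive frames: each is trivially connected, but their disjoint union has 3 worlds with no edge between distinct components, so it is not connected.
So no modal formula (or set of formulas) defines exactly the connected frames.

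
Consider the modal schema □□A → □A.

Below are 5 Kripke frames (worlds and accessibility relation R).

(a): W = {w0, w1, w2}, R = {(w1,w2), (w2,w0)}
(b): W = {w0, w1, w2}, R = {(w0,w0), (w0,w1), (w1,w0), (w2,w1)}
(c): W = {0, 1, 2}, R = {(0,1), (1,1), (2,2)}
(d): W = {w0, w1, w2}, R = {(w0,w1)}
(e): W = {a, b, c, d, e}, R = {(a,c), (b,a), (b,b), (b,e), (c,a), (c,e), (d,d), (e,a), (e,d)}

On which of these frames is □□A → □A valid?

This is the axiom for density; its first-order frame correspondent is ∀x ∀y (Rxy → ∃z (Rxz ∧ Rzy)).
(a): fails — Rw1w2 but no z with Rw1z and Rzw2.
(b): fails — Rw2w1 but no z with Rw2z and Rzw1.
(c): ✓.
(d): fails — Rw0w1 but no z with Rw0z and Rzw1.
(e): fails — Rea but no z with Rez and Rza.

(c)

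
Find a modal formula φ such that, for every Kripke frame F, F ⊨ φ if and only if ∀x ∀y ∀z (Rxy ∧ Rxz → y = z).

The condition is partial functionality. The CD schema ◇p → □p defines it.

◇p → □p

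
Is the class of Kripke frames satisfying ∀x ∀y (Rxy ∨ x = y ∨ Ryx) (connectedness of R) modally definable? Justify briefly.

Not modally definable

Modal frame validity is preserved under disjoint unions.
Take 2 disjoint single-world reflexive frames: each is trivially connected, but their disjoint union has 2 worlds with no edge between distinct components, so it is not connected.
So the class is not modally definable.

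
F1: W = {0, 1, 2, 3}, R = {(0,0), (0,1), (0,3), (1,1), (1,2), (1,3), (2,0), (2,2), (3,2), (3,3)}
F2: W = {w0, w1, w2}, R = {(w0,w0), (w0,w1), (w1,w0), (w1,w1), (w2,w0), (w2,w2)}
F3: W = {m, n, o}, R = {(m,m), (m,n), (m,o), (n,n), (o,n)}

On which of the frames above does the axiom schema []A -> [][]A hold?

F3

Frame correspondent (Sahlqvist): forall x forall y forall z (Rxy & Ryz -> Rxz) — i.e. transitivity.
F1: fails — R32 and R20 but not R30.
F2: fails — Rw2w0 and Rw0w1 but not Rw2w1.
F3: ✓.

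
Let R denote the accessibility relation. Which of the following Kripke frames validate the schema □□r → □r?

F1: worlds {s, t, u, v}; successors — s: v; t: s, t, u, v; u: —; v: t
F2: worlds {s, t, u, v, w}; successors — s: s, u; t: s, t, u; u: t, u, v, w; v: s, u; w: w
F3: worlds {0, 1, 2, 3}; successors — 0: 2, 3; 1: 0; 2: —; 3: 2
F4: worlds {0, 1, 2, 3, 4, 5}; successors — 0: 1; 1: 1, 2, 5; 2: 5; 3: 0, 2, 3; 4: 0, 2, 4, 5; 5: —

Frame correspondent (Sahlqvist): ∀x ∀y (Rxy → ∃z (Rxz ∧ Rzy)) — i.e. density.
F1: fails — Rsv but no z with Rsz and Rzv.
F2: ✓.
F3: fails — R10 but no z with R1z and Rz0.
F4: fails — R25 but no z with R2z and Rz5.
Valid on: F2.

F2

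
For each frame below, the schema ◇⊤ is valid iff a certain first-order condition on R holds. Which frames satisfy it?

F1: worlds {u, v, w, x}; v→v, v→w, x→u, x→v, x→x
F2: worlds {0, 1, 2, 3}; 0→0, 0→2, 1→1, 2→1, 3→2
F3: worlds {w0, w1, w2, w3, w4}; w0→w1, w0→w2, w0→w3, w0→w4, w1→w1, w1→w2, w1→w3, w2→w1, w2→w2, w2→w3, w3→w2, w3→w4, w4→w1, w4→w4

The schema corresponds to seriality: ∀x ∃y Rxy.
F1: fails — world u has no successor.
F2: satisfies the condition.
F3: satisfies the condition.

F2, F3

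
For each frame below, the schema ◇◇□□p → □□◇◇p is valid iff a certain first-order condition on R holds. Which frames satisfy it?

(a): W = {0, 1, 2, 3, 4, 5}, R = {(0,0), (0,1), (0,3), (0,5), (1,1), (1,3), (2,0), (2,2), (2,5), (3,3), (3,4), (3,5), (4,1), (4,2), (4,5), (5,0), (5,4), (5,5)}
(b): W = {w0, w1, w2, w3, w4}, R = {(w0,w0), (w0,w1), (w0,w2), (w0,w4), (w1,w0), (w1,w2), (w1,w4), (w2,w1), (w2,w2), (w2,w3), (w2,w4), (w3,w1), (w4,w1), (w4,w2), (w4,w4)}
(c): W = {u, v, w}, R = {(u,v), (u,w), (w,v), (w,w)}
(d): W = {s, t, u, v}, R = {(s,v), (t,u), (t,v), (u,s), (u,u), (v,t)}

This is the axiom for a generalized confluence (Geach) condition; its first-order frame correspondent is ∀x ∀y ∀z ((xR²y ∧ xR²z) → ∃w (yR²w ∧ zR²w)).
(a): holds.
(b): holds.
(c): fails — uR²v, uR²v but no t with vR²t and vR²t.
(d): fails — tR²s, tR²u but no w with sR²w and uR²w.

(a), (b)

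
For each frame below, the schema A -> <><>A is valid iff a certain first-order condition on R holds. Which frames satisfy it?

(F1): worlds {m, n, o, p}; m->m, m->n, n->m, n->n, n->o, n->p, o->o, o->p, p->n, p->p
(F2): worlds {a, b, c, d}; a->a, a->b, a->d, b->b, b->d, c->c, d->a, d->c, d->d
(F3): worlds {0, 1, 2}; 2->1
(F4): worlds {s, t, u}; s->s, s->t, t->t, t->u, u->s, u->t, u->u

The schema corresponds to a generalized confluence (Geach) condition: forall x exists w (x = w & x R^2 w).
(F1): ✓.
(F2): ✓.
(F3): fails — at 0 but no w with 0=w and 0R²w.
(F4): ✓.
Valid on: (F1), (F2), (F4).

(F1), (F2), (F4)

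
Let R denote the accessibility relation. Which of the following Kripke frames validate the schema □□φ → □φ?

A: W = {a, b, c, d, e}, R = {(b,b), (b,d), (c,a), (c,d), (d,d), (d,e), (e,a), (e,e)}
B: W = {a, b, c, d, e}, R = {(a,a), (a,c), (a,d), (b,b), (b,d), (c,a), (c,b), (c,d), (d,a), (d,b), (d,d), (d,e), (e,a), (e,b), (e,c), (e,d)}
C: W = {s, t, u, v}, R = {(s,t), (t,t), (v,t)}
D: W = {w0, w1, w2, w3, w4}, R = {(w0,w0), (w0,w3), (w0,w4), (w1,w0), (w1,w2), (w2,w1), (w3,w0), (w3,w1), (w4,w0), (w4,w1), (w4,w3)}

This is the axiom for density; its first-order frame correspondent is ∀x ∀y (Rxy → ∃z (Rxz ∧ Rzy)).
A: fails — Rca but no z with Rcz and Rza.
B: ✓.
C: ✓.
D: fails — Rw1w2 but no z with Rw1z and Rzw2.
Valid on: B, C.

B, C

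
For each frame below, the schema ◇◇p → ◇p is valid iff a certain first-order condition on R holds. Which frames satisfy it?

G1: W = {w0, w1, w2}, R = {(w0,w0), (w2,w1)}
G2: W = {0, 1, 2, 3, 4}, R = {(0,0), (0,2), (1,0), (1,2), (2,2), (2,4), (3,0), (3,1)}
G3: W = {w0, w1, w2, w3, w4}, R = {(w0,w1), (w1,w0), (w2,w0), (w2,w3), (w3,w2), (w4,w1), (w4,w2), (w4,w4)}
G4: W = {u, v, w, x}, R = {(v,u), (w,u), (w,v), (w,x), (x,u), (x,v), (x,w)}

The schema corresponds to transitivity: ∀x ∀y ∀z (Rxy ∧ Ryz → Rxz).
G1: ✓.
G2: fails — R02 and R24 but not R04.
G3: fails — Rw1w0 and Rw0w1 but not Rw1w1.
G4: fails — Rxw and Rwx but not Rxx.
Valid on: G1.

G1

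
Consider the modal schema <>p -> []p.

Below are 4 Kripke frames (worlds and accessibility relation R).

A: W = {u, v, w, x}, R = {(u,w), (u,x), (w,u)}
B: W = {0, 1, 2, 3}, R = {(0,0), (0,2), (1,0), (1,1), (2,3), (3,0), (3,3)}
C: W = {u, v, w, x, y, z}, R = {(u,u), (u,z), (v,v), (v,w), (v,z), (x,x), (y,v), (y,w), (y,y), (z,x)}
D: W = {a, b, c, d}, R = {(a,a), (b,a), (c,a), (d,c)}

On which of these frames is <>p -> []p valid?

D

Frame correspondent (Sahlqvist): forall x forall y forall z (Rxy & Rxz -> y = z) — i.e. partial functionality.
A: fails — u sees both w and x.
B: fails — 0 sees both 0 and 2.
C: fails — u sees both u and z.
D: ✓.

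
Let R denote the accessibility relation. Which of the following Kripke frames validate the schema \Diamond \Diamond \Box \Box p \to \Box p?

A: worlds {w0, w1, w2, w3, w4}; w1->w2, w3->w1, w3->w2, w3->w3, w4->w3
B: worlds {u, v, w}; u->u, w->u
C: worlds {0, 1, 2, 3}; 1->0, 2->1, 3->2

B

The schema corresponds to a generalized confluence (Geach) condition: \forall x \forall y \forall z ((x R^2 y \wedge xRz) \to \exists w (y R^2 w \wedge z = w)).
A: fails — w3R²w1, w3Rw1 but no w with w1R²w and w1=w.
B: satisfies the condition.
C: fails — 2R²0, 2R1 but no w with 0R²w and 1=w.
Valid on: B.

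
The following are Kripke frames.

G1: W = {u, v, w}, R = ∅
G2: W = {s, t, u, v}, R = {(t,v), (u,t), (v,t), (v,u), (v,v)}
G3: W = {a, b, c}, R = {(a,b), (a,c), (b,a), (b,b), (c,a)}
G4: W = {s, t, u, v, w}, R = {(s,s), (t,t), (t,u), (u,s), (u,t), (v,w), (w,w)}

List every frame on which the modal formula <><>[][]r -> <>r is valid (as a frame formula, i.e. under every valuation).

G1, G2

This is the axiom for a generalized confluence (Geach) condition; its first-order frame correspondent is forall x forall y (x R^2 y -> exists w (y R^2 w & xRw)).
G1: ✓.
G2: ✓.
G3: fails — cR²c but no w with cR²w and cRw.
G4: fails — tR²s but no w* with sR²w* and tRw*.
Valid on: G1, G2.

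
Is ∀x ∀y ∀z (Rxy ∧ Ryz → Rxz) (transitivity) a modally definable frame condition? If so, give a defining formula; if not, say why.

Definable; □r → □□r defines it

Yes: it is transitivity, defined by the 4 schema □r → □□r.
Suppose □r→□□r is valid. Take Rxy, Ryz and set V(r)={w : Rxw}. Then □r at x, so □□r at x, so □r at y, so r at z, i.e. Rxz.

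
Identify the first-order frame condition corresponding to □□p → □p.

Suppose □□p→□p is valid. Take Rxy and set V(p)={w : xR²w}. Then □□p at x, so □p at x, so p at y, i.e. ∃z(Rxz∧Rzy).

density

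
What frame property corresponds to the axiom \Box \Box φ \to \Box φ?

This schema is the C4 axiom.
Its frame correspondent is density — \forall x \forall y (Rxy \to \exists z (Rxz \wedge Rzy)).

density: \forall x \forall y (Rxy \to \exists z (Rxz \wedge Rzy))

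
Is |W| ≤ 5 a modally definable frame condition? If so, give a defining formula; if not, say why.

No

Any modally definable frame class is closed under disjoint unions.
Any modal formula valid on each of 6 disjoint one-world frames is valid on their disjoint union (validity is preserved under disjoint unions). Each one-world frame has |W|=1≤5, but the union has |W|=6.
So no modal formula (or set of formulas) defines exactly the |W|≤5 frames.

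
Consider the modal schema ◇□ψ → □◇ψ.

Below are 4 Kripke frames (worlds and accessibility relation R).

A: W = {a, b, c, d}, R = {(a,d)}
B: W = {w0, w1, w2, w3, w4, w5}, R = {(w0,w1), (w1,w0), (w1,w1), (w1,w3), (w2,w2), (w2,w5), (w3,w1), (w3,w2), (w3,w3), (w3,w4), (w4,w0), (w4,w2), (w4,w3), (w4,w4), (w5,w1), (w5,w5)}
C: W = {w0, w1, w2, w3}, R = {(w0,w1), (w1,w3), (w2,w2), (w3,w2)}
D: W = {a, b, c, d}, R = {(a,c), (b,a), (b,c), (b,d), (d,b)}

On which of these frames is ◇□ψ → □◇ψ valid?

The schema corresponds to convergence: ∀x ∀y ∀z (Rxy ∧ Rxz → ∃w (Ryw ∧ Rzw)).
A: fails — Rad and Rad but d and d have no common successor.
B: fails — Rw3w1 and Rw3w2 but w1 and w2 have no common successor.
C: condition met.
D: fails — Rac and Rac but c and c have no common successor.
Valid on: C.

C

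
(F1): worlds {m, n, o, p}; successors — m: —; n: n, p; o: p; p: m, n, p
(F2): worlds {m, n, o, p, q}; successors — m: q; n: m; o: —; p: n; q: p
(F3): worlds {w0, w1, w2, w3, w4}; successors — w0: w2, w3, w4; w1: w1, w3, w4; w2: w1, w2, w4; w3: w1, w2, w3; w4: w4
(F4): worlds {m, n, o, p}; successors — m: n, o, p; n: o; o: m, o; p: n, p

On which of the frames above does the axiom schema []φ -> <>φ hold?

(F3), (F4)

The schema corresponds to seriality: forall x exists y Rxy.
(F1): fails — world m has no successor.
(F2): fails — world o has no successor.
(F3): ✓.
(F4): ✓.
Valid on: (F3), (F4).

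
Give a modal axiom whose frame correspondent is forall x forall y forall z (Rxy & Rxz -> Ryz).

◇q → □◇q

The condition is the Euclidean property. The 5 schema ◇q → □◇q defines it.
Suppose ◇q→□◇q is valid. Take Rxy, Rxz and set V(q)={y}. Then ◇q at x, so □◇q at x, so ◇q at z, so some w with Rzw has q; w=y, i.e. Rzy. By symmetry of the argument, Ryz.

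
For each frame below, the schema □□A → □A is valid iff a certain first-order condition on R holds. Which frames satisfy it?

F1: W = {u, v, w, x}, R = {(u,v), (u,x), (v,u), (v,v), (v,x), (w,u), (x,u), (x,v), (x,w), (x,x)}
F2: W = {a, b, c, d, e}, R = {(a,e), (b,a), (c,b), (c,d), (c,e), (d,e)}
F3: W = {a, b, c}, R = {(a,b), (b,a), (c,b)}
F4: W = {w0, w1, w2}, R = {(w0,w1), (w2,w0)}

This is the axiom for density; its first-order frame correspondent is ∀x ∀y (Rxy → ∃z (Rxz ∧ Rzy)).
F1: fails — Rwu but no z with Rwz and Rzu.
F2: fails — Rcd but no z with Rcz and Rzd.
F3: fails — Rab but no z with Raz and Rzb.
F4: fails — Rw0w1 but no z with Rw0z and Rzw1.
Valid on no frame.

none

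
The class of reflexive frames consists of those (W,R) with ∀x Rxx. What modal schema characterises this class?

A defining formula is □p → p (the T axiom).
Suppose □p→p is valid. At any x set V(p)={w : Rxw}. Then □p holds at x, so p holds at x, i.e. Rxx.

□p → p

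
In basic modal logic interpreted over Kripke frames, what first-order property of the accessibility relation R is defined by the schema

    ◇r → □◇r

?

the Euclidean property: ∀x ∀y ∀z (Rxy ∧ Rxz → Ryz)

Suppose ◇r→□◇r is valid. Take Rxy, Rxz and set V(r)={y}. Then ◇r at x, so □◇r at x, so ◇r at z, so some w with Rzw has r; w=y, i.e. Rzy. By symmetry of the argument, Ryz.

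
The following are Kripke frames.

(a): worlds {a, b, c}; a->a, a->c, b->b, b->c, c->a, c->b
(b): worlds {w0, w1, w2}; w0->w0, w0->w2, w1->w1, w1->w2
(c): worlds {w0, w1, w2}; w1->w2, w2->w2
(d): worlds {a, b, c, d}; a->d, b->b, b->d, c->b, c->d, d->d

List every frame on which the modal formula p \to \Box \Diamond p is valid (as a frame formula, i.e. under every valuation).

The schema corresponds to symmetry: \forall x \forall y (Rxy \to Ryx).
(a): holds.
(b): fails — Rw1w2 but not Rw2w1.
(c): fails — Rw1w2 but not Rw2w1.
(d): fails — Rcd but not Rdc.

(a)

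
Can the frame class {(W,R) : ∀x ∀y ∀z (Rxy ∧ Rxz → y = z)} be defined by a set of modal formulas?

The condition is partial functionality. A defining modal formula is ◇p → □p.
Suppose ◇p→□p is valid. Take Rxy, Rxz and set V(p)={y}. Then ◇p at x, so □p at x, so p at z, i.e. z=y.

Yes — defined by ◇p → □p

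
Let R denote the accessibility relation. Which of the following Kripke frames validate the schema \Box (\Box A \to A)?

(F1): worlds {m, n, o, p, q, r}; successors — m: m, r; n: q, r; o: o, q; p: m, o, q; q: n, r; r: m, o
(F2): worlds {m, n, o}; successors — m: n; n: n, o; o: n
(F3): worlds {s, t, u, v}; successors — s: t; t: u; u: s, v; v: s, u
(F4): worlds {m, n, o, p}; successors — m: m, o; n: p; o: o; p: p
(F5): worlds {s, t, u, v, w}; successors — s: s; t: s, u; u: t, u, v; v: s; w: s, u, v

Frame correspondent (Sahlqvist): \forall x \forall y (Rxy \to Ryy) — i.e. shift-reflexivity.
(F1): fails — Rnr but not Rrr.
(F2): fails — Rno but not Roo.
(F3): fails — Ruv but not Rvv.
(F4): holds.
(F5): fails — Ruv but not Rvv.
Valid on: (F4).

(F4)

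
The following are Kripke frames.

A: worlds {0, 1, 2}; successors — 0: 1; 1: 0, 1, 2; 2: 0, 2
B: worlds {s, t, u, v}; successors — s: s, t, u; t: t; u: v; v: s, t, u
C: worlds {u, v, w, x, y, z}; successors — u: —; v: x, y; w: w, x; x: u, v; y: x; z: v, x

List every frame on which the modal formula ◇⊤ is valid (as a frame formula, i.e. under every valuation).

The schema corresponds to seriality: ∀x ∃y Rxy.
A: ✓.
B: ✓.
C: fails — world u has no successor.
Valid on: A, B.

A, B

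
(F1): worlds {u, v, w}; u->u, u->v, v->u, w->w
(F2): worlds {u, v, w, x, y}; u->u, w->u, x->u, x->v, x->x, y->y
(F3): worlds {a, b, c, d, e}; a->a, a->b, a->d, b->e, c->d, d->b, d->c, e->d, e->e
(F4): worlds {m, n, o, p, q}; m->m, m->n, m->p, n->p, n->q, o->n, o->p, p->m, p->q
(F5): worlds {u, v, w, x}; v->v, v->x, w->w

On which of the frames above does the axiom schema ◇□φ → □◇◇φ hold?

Frame correspondent (Sahlqvist): ∀x ∀y ∀z ((xRy ∧ xRz) → ∃w (yRw ∧ zR²w)) — i.e. a generalized confluence (Geach) condition.
(F1): satisfies the condition.
(F2): fails — xRu, xRv but no t with uRt and vR²t.
(F3): fails — aRd, aRb but no w with dRw and bR²w.
(F4): fails — nRp, nRq but no w with pRw and qR²w.
(F5): fails — vRv, vRx but no t with vRt and xR²t.

(F1)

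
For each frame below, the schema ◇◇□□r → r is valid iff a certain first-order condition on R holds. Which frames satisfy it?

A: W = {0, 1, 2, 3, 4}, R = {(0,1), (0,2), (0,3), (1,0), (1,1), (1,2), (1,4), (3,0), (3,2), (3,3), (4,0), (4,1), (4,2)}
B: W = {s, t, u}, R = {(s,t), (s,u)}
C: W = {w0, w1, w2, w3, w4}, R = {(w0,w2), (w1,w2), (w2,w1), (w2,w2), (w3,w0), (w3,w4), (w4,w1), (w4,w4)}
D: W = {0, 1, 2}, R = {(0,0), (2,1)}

This is the axiom for a generalized confluence (Geach) condition; its first-order frame correspondent is ∀x ∀y (xR²y → ∃w (yR²w ∧ x = w)).
A: fails — 0R²2 but no w with 2R²w and 0=w.
B: condition met.
C: fails — w0R²w1 but no w with w1R²w and w0=w.
D: condition met.
Valid on: B, D.

B, D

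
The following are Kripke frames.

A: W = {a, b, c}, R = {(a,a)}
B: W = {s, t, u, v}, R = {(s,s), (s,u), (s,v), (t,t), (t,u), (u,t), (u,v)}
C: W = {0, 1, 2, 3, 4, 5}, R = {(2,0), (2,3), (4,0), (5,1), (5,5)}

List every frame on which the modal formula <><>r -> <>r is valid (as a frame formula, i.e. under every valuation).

A, C

This is the axiom for transitivity; its first-order frame correspondent is forall x forall y forall z (Rxy & Ryz -> Rxz).
A: ✓.
B: fails — Rut and Rtu but not Ruu.
C: ✓.
Valid on: A, C.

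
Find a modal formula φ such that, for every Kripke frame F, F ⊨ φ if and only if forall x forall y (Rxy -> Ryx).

This is symmetry; the standard corresponding axiom is B: ψ → □◇ψ.

ψ → □◇ψ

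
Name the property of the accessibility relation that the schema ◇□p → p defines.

Symmetry

Equivalently (dual form): p → □◇p.
Suppose p→□◇p is valid. Take Rxy and set V(p)={x}. Then p at x, so □◇p at x, so ◇p at y, so some z with Ryz has p; z=x, i.e. Ryx.
The converse is a direct semantic check.
Frame condition: ∀x ∀y (Rxy → Ryx).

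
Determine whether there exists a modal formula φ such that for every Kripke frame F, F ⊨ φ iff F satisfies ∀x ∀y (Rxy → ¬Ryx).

If a class were modally definable it would be closed under surjective bounded morphisms (Goldblatt–Thomason).
The 5-cycle (worlds w0,w1,w2,w3,w4 with w0→w1→w2→w3→w4→w0) is asymmetric. Mapping every world to a single reflexive point • is a surjective bounded morphism, and the reflexive point is not asymmetric (R•• but asymmetry requires ¬R••).
So the class is not modally definable.

No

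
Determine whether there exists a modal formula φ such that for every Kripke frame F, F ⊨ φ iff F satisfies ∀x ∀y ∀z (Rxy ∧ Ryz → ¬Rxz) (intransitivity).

Modal frame validity is preserved under surjective bounded morphisms.
The 3-cycle (worlds s,t,u with s→t→u→s) is intransitive. Mapping every world to a single reflexive point • is a surjective bounded morphism; the reflexive point is not intransitive (R••∧R•• but R••).
So the class is not modally definable.

No — not modally definable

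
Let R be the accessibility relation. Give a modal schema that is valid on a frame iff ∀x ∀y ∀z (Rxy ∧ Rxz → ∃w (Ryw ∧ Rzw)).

This is convergence; the standard corresponding axiom is .2: ◇□q → □◇q.

◇□q → □◇q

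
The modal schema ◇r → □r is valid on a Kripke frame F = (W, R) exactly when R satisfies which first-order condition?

partial functionality: ∀x ∀y ∀z (Rxy ∧ Rxz → y = z)

Suppose ◇r→□r is valid. Take Rxy, Rxz and set V(r)={y}. Then ◇r at x, so □r at x, so r at z, i.e. z=y.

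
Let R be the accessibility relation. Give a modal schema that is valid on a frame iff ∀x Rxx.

A defining formula is □ψ → ψ (the T axiom).
Suppose □ψ→ψ is valid. At any x set V(ψ)={w : Rxw}. Then □ψ holds at x, so ψ holds at x, i.e. Rxx.

□ψ → ψ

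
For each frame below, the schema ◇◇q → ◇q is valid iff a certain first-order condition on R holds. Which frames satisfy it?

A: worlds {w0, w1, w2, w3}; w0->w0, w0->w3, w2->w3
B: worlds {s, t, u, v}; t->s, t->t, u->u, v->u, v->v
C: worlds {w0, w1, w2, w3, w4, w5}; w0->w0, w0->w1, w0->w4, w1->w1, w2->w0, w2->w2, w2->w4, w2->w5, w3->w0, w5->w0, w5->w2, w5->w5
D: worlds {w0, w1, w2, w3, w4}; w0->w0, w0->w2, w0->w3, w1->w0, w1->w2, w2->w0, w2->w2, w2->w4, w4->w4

A, B

This is the axiom for a generalized confluence (Geach) condition; its first-order frame correspondent is ∀x ∀y (xR²y → ∃w (y = w ∧ xRw)).
A: holds.
B: holds.
C: fails — w2R²w1 but no w with w1=w and w2Rw.
D: fails — w0R²w4 but no w with w4=w and w0Rw.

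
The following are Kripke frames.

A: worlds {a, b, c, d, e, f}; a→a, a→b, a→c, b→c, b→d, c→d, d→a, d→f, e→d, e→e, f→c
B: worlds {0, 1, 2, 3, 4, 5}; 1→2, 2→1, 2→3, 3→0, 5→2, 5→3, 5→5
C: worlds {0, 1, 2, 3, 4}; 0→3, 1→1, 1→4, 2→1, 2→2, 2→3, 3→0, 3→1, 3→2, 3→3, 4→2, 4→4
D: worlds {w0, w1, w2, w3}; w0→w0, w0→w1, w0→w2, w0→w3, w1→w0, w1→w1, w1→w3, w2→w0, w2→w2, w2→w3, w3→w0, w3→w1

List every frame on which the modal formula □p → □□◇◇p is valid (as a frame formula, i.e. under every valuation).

The schema corresponds to a generalized confluence (Geach) condition: ∀x ∀z (xR²z → ∃w (xRw ∧ zR²w)).
A: fails — eR²d but no w with eRw and dR²w.
B: fails — 1R²1 but no w with 1Rw and 1R²w.
C: fails — 0R²1 but no w with 0Rw and 1R²w.
D: holds.

D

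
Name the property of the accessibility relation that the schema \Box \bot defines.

□⊥ is valid iff no world has any successor (otherwise □⊥ fails at any world with one).

emptiness of R: \forall x \forall y \neg Rxy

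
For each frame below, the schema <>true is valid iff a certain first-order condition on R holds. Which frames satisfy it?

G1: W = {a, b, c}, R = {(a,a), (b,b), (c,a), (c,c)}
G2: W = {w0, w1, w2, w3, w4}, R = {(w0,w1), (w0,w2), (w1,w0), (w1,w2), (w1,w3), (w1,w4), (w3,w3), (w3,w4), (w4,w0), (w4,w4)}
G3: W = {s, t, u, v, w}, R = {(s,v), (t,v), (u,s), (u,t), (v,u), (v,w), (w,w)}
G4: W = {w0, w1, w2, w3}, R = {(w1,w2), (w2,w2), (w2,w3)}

G1, G3

This is the axiom for seriality; its first-order frame correspondent is forall x exists y Rxy.
G1: condition met.
G2: fails — world w2 has no successor.
G3: condition met.
G4: fails — world w0 has no successor.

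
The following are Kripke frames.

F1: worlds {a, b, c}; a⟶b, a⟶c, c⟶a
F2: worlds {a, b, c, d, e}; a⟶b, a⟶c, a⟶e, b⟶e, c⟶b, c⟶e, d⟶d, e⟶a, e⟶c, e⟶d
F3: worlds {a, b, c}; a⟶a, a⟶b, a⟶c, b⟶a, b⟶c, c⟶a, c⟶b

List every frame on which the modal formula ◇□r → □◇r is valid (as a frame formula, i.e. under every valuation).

Frame correspondent (Sahlqvist): ∀x ∀y ∀z (Rxy ∧ Rxz → ∃w (Ryw ∧ Rzw)) — i.e. convergence.
F1: fails — Rac and Rab but c and b have no common successor.
F2: fails — Rab and Rae but b and e have no common successor.
F3: ✓.

F3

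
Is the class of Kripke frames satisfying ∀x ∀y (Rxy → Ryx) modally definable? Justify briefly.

This is a Sahlqvist condition; the B axiom q → □◇q defines it.
Suppose q→□◇q is valid. Take Rxy and set V(q)={x}. Then q at x, so □◇q at x, so ◇q at y, so some z with Ryz has q; z=x, i.e. Ryx.

Definable; q → □◇q defines it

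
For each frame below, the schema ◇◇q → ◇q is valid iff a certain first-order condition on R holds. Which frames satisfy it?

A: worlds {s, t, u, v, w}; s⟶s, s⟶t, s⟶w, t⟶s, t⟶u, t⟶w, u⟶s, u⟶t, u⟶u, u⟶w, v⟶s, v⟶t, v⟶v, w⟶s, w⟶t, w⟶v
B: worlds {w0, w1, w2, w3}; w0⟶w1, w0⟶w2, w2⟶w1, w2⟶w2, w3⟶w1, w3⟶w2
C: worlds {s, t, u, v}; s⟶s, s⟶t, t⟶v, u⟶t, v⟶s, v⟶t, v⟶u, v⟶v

B

The schema corresponds to transitivity: ∀x ∀y ∀z (Rxy ∧ Ryz → Rxz).
A: fails — Rwt and Rtw but not Rww.
B: holds.
C: fails — Rtv and Rvt but not Rtt.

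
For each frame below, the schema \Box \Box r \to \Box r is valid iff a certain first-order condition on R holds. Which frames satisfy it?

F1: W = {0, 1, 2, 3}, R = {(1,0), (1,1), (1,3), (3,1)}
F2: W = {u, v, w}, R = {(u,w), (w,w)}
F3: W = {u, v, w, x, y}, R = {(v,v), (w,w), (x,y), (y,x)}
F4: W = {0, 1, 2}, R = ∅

The schema corresponds to density: \forall x \forall y (Rxy \to \exists z (Rxz \wedge Rzy)).
F1: condition met.
F2: condition met.
F3: fails — Rxy but no z with Rxz and Rzy.
F4: condition met.
Valid on: F1, F2, F4.

F1, F2, F4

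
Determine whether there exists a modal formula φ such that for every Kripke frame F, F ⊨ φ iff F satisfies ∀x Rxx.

The condition is reflexivity. A defining modal formula is □p → p.

Yes, by □p → p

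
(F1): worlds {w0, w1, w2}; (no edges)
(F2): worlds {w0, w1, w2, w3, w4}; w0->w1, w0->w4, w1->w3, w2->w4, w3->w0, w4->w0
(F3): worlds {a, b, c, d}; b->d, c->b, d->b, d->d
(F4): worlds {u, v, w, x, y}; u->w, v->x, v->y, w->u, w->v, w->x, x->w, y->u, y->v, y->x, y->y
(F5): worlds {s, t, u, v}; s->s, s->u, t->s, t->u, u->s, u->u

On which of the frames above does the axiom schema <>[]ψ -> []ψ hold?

This is the axiom for the Euclidean property; its first-order frame correspondent is forall x forall y forall z (Rxy & Rxz -> Ryz).
(F1): condition met.
(F2): fails — Rw0w4 and Rw0w4 but not Rw4w4.
(F3): fails — Rcb and Rcb but not Rbb.
(F4): fails — Ruw and Ruw but not Rww.
(F5): condition met.
Valid on: (F1), (F5).

(F1), (F5)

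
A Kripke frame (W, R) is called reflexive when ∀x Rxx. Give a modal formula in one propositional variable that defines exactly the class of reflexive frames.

A defining formula is □s → s (the T axiom).
Suppose □s→s is valid. At any x set V(s)={w : Rxw}. Then □s holds at x, so s holds at x, i.e. Rxx.

□s → s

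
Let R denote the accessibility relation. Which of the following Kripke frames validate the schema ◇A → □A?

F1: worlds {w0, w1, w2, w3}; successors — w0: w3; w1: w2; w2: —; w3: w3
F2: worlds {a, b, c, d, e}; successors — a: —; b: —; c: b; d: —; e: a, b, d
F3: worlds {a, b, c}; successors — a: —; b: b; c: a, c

The schema corresponds to partial functionality: ∀x ∀y ∀z (Rxy ∧ Rxz → y = z).
F1: ✓.
F2: fails — e sees both a and b.
F3: fails — c sees both a and c.

F1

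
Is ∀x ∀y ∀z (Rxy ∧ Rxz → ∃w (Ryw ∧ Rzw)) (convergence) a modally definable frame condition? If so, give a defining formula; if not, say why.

Yes, by ◇□r → □◇r

This is a Sahlqvist condition; the .2 axiom ◇□r → □◇r defines it.
Suppose ◇□r→□◇r is valid. Take Rxy, Rxz and set V(r)={w : Ryw}. Then □r at y so ◇□r at x, so □◇r at x, so ◇r at z, giving w with Rzw and Ryw.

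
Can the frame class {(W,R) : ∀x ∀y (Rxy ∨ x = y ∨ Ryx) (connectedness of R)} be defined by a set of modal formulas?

No

Modal frame validity is preserved under disjoint unions.
Take 2 disjoint single-world reflexive frames: each is trivially connected, but their disjoint union has 2 worlds with no edge between distinct components, so it is not connected.
So no modal formula (or set of formulas) defines exactly the connected frames.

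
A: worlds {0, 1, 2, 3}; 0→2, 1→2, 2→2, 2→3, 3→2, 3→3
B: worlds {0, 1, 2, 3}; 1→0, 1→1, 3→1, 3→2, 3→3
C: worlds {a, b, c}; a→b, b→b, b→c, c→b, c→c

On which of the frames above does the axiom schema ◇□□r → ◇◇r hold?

A, C

Frame correspondent (Sahlqvist): ∀x ∀y (xRy → ∃w (yR²w ∧ xR²w)) — i.e. a generalized confluence (Geach) condition.
A: holds.
B: fails — 1R0 but no w with 0R²w and 1R²w.
C: holds.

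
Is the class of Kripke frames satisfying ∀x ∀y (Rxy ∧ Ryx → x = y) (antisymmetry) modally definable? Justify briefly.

If a class were modally definable it would be closed under surjective bounded morphisms (Goldblatt–Thomason).
The 6-cycle (worlds s,t,u,v,w,x with s→t→u→v→w→x→s) is antisymmetric. Sending even-indexed worlds to a and odd-indexed worlds to b is a surjective bounded morphism onto the two-world frame with a↔b, which is not antisymmetric.
So no modal formula (or set of formulas) defines exactly the antisymmetric frames.

No — not modally definable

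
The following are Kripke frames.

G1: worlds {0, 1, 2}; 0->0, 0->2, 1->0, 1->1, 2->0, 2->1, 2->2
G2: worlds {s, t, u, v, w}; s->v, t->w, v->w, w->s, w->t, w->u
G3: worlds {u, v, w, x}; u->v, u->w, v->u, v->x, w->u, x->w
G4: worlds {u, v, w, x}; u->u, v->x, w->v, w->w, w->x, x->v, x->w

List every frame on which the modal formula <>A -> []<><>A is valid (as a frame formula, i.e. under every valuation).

This is the axiom for a generalized confluence (Geach) condition; its first-order frame correspondent is forall x forall y forall z ((xRy & xRz) -> exists w (y = w & z R^2 w)).
G1: condition met.
G2: fails — sRv, sRv but no w* with v=w* and vR²w*.
G3: fails — vRx, vRx but no t with x=t and xR²t.
G4: fails — wRx, wRv but no t with x=t and vR²t.
Valid on: G1.

G1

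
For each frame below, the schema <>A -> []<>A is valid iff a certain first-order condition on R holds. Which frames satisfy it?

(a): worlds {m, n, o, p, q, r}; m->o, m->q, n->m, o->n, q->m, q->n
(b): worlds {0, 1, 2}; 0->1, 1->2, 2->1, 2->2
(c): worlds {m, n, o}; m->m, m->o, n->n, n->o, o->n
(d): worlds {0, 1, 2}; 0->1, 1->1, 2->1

This is the axiom for the Euclidean property; its first-order frame correspondent is forall x forall y forall z (Rxy & Rxz -> Ryz).
(a): fails — Rmo and Rmo but not Roo.
(b): fails — R01 and R01 but not R11.
(c): fails — Rmo and Rmo but not Roo.
(d): satisfies the condition.
Valid on: (d).

(d)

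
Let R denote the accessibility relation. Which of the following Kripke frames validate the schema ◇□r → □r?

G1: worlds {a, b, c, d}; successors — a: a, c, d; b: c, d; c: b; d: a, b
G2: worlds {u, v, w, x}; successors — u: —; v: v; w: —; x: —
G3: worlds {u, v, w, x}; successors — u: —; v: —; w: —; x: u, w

G2

The schema corresponds to the Euclidean property: ∀x ∀y ∀z (Rxy ∧ Rxz → Ryz).
G1: fails — Rac and Raa but not Rca.
G2: holds.
G3: fails — Rxw and Rxw but not Rww.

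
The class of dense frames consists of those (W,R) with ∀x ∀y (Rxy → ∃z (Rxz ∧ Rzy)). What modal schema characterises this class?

This is density; the standard corresponding axiom is C4: □□r → □r.
Suppose □□r→□r is valid. Take Rxy and set V(r)={w : xR²w}. Then □□r at x, so □r at x, so r at y, i.e. ∃z(Rxz∧Rzy).

□□r → □r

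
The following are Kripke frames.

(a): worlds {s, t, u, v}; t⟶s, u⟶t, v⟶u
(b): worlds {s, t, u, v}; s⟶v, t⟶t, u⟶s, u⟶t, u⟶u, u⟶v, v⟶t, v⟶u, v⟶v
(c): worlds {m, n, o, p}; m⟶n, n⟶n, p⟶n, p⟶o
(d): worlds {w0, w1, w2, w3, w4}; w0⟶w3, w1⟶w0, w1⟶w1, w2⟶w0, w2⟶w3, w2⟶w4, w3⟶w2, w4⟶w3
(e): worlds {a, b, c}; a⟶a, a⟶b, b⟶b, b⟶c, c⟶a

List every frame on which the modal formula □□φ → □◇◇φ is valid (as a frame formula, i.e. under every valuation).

The schema corresponds to a generalized confluence (Geach) condition: ∀x ∀z (xRz → ∃w (xR²w ∧ zR²w)).
(a): fails — tRs but no w with tR²w and sR²w.
(b): ✓.
(c): fails — pRo but no w with pR²w and oR²w.
(d): fails — w0Rw3 but no w with w0R²w and w3R²w.
(e): ✓.

(b), (e)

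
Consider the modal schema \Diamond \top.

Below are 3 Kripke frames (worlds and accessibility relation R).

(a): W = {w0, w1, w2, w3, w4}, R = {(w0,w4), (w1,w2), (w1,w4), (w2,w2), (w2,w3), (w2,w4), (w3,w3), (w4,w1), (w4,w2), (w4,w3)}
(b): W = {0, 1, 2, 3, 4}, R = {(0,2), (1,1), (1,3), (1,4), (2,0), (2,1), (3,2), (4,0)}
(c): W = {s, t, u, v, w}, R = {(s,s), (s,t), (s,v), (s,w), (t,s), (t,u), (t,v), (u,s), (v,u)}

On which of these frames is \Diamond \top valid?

Frame correspondent (Sahlqvist): \forall x \exists y Rxy — i.e. seriality.
(a): condition met.
(b): condition met.
(c): fails — world w has no successor.
Valid on: (a), (b).

(a), (b)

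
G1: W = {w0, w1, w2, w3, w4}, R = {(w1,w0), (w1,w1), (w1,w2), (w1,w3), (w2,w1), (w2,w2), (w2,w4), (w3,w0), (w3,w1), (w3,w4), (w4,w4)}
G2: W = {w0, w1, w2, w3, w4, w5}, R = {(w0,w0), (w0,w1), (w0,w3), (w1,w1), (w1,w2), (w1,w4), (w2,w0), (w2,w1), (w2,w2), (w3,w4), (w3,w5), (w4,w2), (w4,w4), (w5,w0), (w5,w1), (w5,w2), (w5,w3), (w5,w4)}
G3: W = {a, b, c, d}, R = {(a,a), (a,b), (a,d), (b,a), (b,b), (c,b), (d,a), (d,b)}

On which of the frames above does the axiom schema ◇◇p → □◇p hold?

none

This is the axiom for a generalized confluence (Geach) condition; its first-order frame correspondent is ∀x ∀y ∀z ((xR²y ∧ xRz) → ∃w (y = w ∧ zRw)).
G1: fails — w1R²w0, w1Rw0 but no w with w0=w and w0Rw.
G2: fails — w0R²w0, w0Rw1 but no w with w0=w and w1Rw.
G3: fails — aR²d, aRb but no w with d=w and bRw.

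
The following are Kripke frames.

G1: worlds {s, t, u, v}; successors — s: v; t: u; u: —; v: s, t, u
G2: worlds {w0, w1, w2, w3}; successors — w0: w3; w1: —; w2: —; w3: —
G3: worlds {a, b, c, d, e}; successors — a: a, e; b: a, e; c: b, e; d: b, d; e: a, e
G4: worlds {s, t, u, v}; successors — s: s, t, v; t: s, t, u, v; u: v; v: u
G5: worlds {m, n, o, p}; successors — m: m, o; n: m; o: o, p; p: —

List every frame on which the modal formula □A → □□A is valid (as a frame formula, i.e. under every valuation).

G2

Frame correspondent (Sahlqvist): ∀x ∀y ∀z (Rxy ∧ Ryz → Rxz) — i.e. transitivity.
G1: fails — Rvs and Rsv but not Rvv.
G2: condition met.
G3: fails — Rcb and Rba but not Rca.
G4: fails — Ruv and Rvu but not Ruu.
G5: fails — Rmo and Rop but not Rmp.
Valid on: G2.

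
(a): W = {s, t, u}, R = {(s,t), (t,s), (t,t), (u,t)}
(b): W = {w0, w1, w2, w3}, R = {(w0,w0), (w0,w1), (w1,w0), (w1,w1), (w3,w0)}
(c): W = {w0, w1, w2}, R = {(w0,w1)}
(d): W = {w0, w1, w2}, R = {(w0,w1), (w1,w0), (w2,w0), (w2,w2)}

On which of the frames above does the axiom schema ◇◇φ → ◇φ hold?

(c)

The schema corresponds to transitivity: ∀x ∀y ∀z (Rxy ∧ Ryz → Rxz).
(a): fails — Rut and Rts but not Rus.
(b): fails — Rw3w0 and Rw0w1 but not Rw3w1.
(c): satisfies the condition.
(d): fails — Rw0w1 and Rw1w0 but not Rw0w0.
Valid on: (c).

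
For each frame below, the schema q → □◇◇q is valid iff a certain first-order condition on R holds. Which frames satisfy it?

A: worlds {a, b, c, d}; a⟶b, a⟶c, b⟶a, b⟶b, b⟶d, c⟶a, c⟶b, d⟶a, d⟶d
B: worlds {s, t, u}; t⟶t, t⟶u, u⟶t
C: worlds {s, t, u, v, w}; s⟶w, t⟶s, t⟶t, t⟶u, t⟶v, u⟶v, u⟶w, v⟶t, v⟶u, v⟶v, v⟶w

This is the axiom for a generalized confluence (Geach) condition; its first-order frame correspondent is ∀x ∀z (xRz → ∃w (x = w ∧ zR²w)).
A: fails — cRa but no w with c=w and aR²w.
B: condition met.
C: fails — sRw but no w* with s=w* and wR²w*.

B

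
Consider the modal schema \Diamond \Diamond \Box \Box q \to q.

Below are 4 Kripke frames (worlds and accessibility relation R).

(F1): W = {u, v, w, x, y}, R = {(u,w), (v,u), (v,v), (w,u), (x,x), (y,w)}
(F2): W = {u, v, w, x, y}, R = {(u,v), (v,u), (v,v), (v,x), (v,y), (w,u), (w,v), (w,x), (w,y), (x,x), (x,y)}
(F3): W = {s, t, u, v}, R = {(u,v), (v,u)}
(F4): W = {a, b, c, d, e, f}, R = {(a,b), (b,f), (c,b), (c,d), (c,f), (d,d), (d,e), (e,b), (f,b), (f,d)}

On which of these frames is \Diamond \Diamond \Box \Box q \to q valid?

The schema corresponds to a generalized confluence (Geach) condition: \forall x \forall y (x R^2 y \to \exists w (y R^2 w \wedge x = w)).
(F1): fails — vR²u but no t with uR²t and v=t.
(F2): fails — uR²x but no t with xR²t and u=t.
(F3): satisfies the condition.
(F4): fails — aR²f but no w with fR²w and a=w.

(F3)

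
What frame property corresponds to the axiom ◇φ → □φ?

partial functionality: ∀x ∀y ∀z (Rxy ∧ Rxz → y = z)

Suppose ◇φ→□φ is valid. Take Rxy, Rxz and set V(φ)={y}. Then ◇φ at x, so □φ at x, so φ at z, i.e. z=y.
Conversely, any frame satisfying ∀x ∀y ∀z (Rxy ∧ Rxz → y = z) validates the schema.
Frame condition: ∀x ∀y ∀z (Rxy ∧ Rxz → y = z).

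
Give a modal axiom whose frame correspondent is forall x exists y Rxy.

This is seriality; the standard corresponding axiom is D: □s → ◇s.

□s → ◇s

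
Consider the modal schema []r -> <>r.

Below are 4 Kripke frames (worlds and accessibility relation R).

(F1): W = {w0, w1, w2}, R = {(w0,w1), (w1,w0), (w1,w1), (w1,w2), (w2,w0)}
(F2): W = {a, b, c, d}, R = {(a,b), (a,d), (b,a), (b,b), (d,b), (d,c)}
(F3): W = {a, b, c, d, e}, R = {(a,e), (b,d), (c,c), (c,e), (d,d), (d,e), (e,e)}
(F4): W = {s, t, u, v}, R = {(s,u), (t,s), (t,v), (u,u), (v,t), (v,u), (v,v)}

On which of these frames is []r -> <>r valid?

The schema corresponds to seriality: forall x exists y Rxy.
(F1): condition met.
(F2): fails — world c has no successor.
(F3): condition met.
(F4): condition met.
Valid on: (F1), (F3), (F4).

(F1), (F3), (F4)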